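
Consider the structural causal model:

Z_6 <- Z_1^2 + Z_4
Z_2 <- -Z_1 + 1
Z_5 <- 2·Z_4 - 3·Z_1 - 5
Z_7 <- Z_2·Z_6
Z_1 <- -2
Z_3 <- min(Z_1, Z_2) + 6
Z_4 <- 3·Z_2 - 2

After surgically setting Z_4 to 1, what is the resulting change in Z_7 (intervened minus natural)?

-18

The intervention breaks the incoming arrows to Z_4: Z_4 <- 3·Z_2 - 2 no longer applies, and Z_4 = 1.
Z_2 = -Z_1 + 1  [with Z_1=-2]  = 3
Z_6 = Z_1^2 + Z_4  [with Z_1=-2, Z_4=1]  = 5
Z_7 = Z_2·Z_6  [with Z_2=3, Z_6=5]  = 15
Without intervention: Z_2 = -Z_1 + 1  [with Z_1=-2]  = 3; Z_4 = 3·Z_2 - 2  [with Z_2=3]  = 7; Z_6 = Z_1^2 + Z_4  [with Z_1=-2, Z_4=7]  = 11; Z_7 = Z_2·Z_6  [with Z_2=3, Z_6=11]  = 33.
Change = 15 − 33 = -18.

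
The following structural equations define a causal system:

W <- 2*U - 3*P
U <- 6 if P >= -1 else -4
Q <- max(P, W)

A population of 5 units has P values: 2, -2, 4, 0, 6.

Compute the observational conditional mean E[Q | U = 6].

7

E[Q|U=6] averages over only the 4 units with U=6 (P = 2, 4, 0, 6): Q = 6, 4, 12, 6, mean 7.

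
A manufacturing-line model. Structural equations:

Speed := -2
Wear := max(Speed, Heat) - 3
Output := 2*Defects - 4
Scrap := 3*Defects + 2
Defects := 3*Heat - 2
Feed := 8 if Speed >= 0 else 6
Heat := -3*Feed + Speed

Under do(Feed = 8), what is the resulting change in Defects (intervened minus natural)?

do(Feed=8) replaces the equation Feed := 8 if Speed >= 0 else 6 with the constant Feed = 8.
Heat = -3*Feed + Speed  [with Feed=8, Speed=-2]  = -26
Defects = 3*Heat - 2  [with Heat=-26]  = -80
Without intervention: Feed = 8 if Speed >= 0 else 6  [with Speed=-2]  = 6; Heat = -3*Feed + Speed  [with Feed=6, Speed=-2]  = -20; Defects = 3*Heat - 2  [with Heat=-20]  = -62.
Change = -80 − (-62) = -18.

-18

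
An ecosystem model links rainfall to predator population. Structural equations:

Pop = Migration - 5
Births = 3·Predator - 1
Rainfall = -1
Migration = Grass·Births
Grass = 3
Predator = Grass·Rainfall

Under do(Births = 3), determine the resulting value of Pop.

4

Under do(Births=3), the mechanism Births = 3·Predator - 1 is discarded; Births is fixed at 3.
Migration = Grass·Births  [with Grass=3, Births=3]  = 9
Pop = Migration - 5  [with Migration=9]  = 4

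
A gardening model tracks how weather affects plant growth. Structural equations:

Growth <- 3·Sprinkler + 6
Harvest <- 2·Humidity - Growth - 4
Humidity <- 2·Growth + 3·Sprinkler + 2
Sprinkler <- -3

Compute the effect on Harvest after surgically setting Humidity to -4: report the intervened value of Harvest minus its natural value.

The intervention breaks the incoming arrows to Humidity: Humidity <- 2·Growth + 3·Sprinkler + 2 no longer applies, and Humidity = -4.
Growth = 3·Sprinkler + 6  [with Sprinkler=-3]  = -3
Harvest = 2·Humidity - Growth - 4  [with Humidity=-4, Growth=-3]  = -9
Without intervention: Growth = 3·Sprinkler + 6  [with Sprinkler=-3]  = -3; Humidity = 2·Growth + 3·Sprinkler + 2  [with Growth=-3, Sprinkler=-3]  = -13; Harvest = 2·Humidity - Growth - 4  [with Humidity=-13, Growth=-3]  = -27.
Change = -9 − (-27) = 18.

18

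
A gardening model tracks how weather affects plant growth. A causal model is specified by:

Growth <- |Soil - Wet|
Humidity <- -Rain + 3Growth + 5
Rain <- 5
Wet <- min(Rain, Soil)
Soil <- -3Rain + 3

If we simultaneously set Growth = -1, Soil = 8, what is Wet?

Setting Growth = -1, Soil = 8 by intervention discards those variables' equations.
Wet = min(Rain, Soil)  [with Rain=5, Soil=8]  = 5

5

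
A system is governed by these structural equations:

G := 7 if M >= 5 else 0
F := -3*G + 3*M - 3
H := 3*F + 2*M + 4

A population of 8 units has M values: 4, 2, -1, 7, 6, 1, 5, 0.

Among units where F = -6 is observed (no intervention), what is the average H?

Conditioning on F=-6 selects the 2 unit(s) with M ∈ {-1, 6}. Their H values: -16, -2. Mean = -9.

-9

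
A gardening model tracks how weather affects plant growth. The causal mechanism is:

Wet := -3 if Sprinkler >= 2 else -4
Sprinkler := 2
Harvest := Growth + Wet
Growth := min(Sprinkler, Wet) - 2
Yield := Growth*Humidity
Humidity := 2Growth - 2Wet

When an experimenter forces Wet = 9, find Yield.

0

do(Wet=9) replaces the equation Wet := -3 if Sprinkler >= 2 else -4 with the constant Wet = 9.
Growth = min(Sprinkler, Wet) - 2  [with Sprinkler=2, Wet=9]  = 0
Humidity = 2Growth - 2Wet  [with Growth=0, Wet=9]  = -18
Yield = Growth*Humidity  [with Growth=0, Humidity=-18]  = 0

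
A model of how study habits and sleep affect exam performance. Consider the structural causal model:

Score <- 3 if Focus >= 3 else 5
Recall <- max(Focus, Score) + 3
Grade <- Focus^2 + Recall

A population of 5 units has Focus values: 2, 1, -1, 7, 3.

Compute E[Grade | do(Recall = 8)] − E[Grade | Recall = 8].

10.8

The intervention sets Recall=8 in all 5 units regardless of Focus. Recomputing Grade per unit gives 12, 9, 9, 57, 17; average 20.8.
E[Grade|Recall=8] averages over only the 3 units with Recall=8 (Focus = 2, 1, -1): Grade = 12, 9, 9, mean 10.
Difference = 20.8 − 10 = 10.8.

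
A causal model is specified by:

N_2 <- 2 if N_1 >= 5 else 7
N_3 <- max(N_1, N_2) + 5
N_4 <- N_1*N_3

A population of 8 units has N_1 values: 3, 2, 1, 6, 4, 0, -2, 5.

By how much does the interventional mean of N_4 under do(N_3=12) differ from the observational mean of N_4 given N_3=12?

Every unit gets N_3=12 under the intervention. N_4 values become 36, 24, 12, 72, 48, 0, -24, 60; E[N_4|do(N_3=12)] = 28.5.
E[N_4|N_3=12] averages over only the 6 units with N_3=12 (N_1 = 3, 2, 1, 4, 0, -2): N_4 = 36, 24, 12, 48, 0, -24, mean 16.
Difference = 28.5 − 16 = 12.5.

12.5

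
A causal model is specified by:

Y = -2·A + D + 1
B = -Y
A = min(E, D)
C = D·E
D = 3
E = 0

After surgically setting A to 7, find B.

10

The intervention breaks the incoming arrows to A: A = min(E, D) no longer applies, and A = 7.
Y = -2·A + D + 1  [with A=7, D=3]  = -10
B = -Y  [with Y=-10]  = 10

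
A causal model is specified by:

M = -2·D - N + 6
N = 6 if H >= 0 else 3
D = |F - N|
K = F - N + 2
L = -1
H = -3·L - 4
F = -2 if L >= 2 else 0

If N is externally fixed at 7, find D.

7

Under do(N=7), the mechanism N = 6 if H >= 0 else 3 is discarded; N is fixed at 7.
F = -2 if L >= 2 else 0  [with L=-1]  = 0
D = |F - N|  [with F=0, N=7]  = 7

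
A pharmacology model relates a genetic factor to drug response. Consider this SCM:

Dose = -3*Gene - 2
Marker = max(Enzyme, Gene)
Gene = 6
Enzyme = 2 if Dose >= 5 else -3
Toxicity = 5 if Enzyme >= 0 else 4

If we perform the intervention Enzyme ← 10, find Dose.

Under do(Enzyme=10), the mechanism Enzyme = 2 if Dose >= 5 else -3 is discarded; Enzyme is fixed at 10.
Since Dose is not a descendant of the intervened variable, it is unaffected.
Dose = -3*Gene - 2  [with Gene=6]  = -20

-20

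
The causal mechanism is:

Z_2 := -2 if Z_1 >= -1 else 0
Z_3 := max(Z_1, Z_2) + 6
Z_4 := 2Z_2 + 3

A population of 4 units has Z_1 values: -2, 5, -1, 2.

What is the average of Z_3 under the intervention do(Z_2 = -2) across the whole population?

Every unit gets Z_2=-2 under the intervention. Z_3 values become 4, 11, 5, 8; E[Z_3|do(Z_2=-2)] = 7.

7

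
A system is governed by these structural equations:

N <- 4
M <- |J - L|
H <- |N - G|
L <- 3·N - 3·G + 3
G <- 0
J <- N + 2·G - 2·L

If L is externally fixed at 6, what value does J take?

-8

do(L=6) replaces the equation L <- 3·N - 3·G + 3 with the constant L = 6.
J = N + 2·G - 2·L  [with N=4, G=0, L=6]  = -8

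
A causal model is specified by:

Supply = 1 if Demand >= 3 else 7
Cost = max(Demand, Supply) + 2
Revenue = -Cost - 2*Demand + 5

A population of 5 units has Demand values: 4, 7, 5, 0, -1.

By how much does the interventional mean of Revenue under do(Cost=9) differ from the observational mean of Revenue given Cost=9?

do(Cost=9) breaks Cost's dependence on Demand. With Cost=9 fixed, Revenue across the units is -12, -18, -14, -4, -2, mean -10.
Conditioning on Cost=9 selects the 3 unit(s) with Demand ∈ {7, 0, -1}. Their Revenue values: -18, -4, -2. Mean = -8.
Difference = -10 − (-8) = -2.

-2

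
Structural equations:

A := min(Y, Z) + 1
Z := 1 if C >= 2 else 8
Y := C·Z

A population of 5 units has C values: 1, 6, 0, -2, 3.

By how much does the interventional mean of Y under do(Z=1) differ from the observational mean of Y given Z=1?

do(Z=1) breaks Z's dependence on C. With Z=1 fixed, Y across the units is 1, 6, 0, -2, 3, mean 1.6.
E[Y|Z=1] averages over only the 2 units with Z=1 (C = 6, 3): Y = 6, 3, mean 4.5.
Difference = 1.6 − 4.5 = -2.9.

-2.9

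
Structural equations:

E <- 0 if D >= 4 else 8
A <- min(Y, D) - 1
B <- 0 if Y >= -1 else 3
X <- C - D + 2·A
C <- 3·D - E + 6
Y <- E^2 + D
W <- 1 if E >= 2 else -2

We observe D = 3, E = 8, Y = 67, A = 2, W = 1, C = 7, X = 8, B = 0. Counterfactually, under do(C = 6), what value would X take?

7

Intervening sets C = 6 and removes its equation (C <- 3·D - E + 6).
E = 0 if D >= 4 else 8  [with D=3]  = 8
Y = E^2 + D  [with E=8, D=3]  = 67
A = min(Y, D) - 1  [with Y=67, D=3]  = 2
X = C - D + 2·A  [with C=6, D=3, A=2]  = 7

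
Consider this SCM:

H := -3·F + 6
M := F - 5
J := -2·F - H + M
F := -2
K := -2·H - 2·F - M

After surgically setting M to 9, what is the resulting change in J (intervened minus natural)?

The intervention breaks the incoming arrows to M: M := F - 5 no longer applies, and M = 9.
H = -3·F + 6  [with F=-2]  = 12
J = -2·F - H + M  [with F=-2, H=12, M=9]  = 1
Without intervention: H = -3·F + 6  [with F=-2]  = 12; M = F - 5  [with F=-2]  = -7; J = -2·F - H + M  [with F=-2, H=12, M=-7]  = -15.
Change = 1 − (-15) = 16.

16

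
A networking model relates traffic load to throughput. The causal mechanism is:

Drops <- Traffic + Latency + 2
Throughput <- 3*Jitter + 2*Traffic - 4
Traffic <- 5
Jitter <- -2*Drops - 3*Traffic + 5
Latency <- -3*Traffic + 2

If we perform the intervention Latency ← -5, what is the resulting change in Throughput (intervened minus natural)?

-48

do(Latency=-5) replaces the equation Latency <- -3*Traffic + 2 with the constant Latency = -5.
Drops = Traffic + Latency + 2  [with Traffic=5, Latency=-5]  = 2
Jitter = -2*Drops - 3*Traffic + 5  [with Drops=2, Traffic=5]  = -14
Throughput = 3*Jitter + 2*Traffic - 4  [with Jitter=-14, Traffic=5]  = -36
Without intervention: Latency = -3*Traffic + 2  [with Traffic=5]  = -13; Drops = Traffic + Latency + 2  [with Traffic=5, Latency=-13]  = -6; Jitter = -2*Drops - 3*Traffic + 5  [with Drops=-6, Traffic=5]  = 2; Throughput = 3*Jitter + 2*Traffic - 4  [with Jitter=2, Traffic=5]  = 12.
Change = -36 − 12 = -48.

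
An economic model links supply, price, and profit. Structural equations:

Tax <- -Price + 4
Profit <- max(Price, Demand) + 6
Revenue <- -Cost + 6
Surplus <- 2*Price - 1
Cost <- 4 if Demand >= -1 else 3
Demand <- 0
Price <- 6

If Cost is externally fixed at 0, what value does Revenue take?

The intervention breaks the incoming arrows to Cost: Cost <- 4 if Demand >= -1 else 3 no longer applies, and Cost = 0.
Revenue = -Cost + 6  [with Cost=0]  = 6

6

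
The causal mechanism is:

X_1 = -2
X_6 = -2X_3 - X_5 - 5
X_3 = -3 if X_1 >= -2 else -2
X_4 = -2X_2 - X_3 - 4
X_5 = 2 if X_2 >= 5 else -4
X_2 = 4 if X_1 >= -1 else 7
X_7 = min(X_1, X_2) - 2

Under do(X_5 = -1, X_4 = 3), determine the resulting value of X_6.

Setting X_5 = -1, X_4 = 3 by intervention discards those variables' equations.
X_3 = -3 if X_1 >= -2 else -2  [with X_1=-2]  = -3
X_6 = -2X_3 - X_5 - 5  [with X_3=-3, X_5=-1]  = 2

2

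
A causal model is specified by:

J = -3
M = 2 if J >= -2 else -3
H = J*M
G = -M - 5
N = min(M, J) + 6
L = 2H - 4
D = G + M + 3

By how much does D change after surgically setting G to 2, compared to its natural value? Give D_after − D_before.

The intervention breaks the incoming arrows to G: G = -M - 5 no longer applies, and G = 2.
M = 2 if J >= -2 else -3  [with J=-3]  = -3
D = G + M + 3  [with G=2, M=-3]  = 2
Without intervention: M = 2 if J >= -2 else -3  [with J=-3]  = -3; G = -M - 5  [with M=-3]  = -2; D = G + M + 3  [with G=-2, M=-3]  = -2.
Change = 2 − (-2) = 4.

4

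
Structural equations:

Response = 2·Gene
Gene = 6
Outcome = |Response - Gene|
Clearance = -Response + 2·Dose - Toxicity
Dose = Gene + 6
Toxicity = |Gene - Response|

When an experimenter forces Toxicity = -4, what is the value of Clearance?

Intervening sets Toxicity = -4 and removes its equation (Toxicity = |Gene - Response|).
Dose = Gene + 6  [with Gene=6]  = 12
Response = 2·Gene  [with Gene=6]  = 12
Clearance = -Response + 2·Dose - Toxicity  [with Response=12, Dose=12, Toxicity=-4]  = 16

16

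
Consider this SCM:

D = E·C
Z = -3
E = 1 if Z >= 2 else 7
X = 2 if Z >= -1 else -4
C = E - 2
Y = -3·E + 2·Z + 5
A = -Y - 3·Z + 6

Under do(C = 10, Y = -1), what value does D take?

Setting C = 10, Y = -1 by intervention discards those variables' equations.
E = 1 if Z >= 2 else 7  [with Z=-3]  = 7
D = E·C  [with E=7, C=10]  = 70

70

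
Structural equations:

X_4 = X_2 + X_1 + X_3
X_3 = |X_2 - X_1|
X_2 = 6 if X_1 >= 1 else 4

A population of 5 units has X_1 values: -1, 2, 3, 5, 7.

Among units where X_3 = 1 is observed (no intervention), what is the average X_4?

Observing X_3=1 restricts to units where X_3's equation naturally yields 1: X_1 ∈ {5, 7}. In that subpopulation X_4 = 12, 14, mean 13.

13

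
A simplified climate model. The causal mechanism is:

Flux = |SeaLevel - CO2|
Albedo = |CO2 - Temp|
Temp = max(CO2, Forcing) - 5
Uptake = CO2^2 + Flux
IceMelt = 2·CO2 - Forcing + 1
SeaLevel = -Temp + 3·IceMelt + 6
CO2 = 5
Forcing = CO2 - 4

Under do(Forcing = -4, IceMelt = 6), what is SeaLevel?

The joint intervention fixes Forcing = -4, IceMelt = 6, removing each variable's own equation.
Temp = max(CO2, Forcing) - 5  [with CO2=5, Forcing=-4]  = 0
SeaLevel = -Temp + 3·IceMelt + 6  [with Temp=0, IceMelt=6]  = 24

24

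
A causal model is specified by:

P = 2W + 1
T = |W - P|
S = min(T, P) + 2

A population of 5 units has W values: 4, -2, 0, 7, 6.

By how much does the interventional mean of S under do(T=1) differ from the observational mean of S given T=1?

1.2

do(T=1) breaks T's dependence on W. With T=1 fixed, S across the units is 3, -1, 3, 3, 3, mean 2.2.
Observing T=1 restricts to units where T's equation naturally yields 1: W ∈ {-2, 0}. In that subpopulation S = -1, 3, mean 1.
Difference = 2.2 − 1 = 1.2.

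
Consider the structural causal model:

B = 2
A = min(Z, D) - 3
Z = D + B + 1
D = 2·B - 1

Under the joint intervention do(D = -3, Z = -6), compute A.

Setting D = -3, Z = -6 by intervention discards those variables' equations.
A = min(Z, D) - 3  [with Z=-6, D=-3]  = -9

-9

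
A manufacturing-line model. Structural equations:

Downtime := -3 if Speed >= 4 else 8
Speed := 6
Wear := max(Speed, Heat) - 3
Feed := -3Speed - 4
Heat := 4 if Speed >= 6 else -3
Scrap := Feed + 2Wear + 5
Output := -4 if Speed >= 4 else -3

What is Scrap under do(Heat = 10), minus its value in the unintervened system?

do(Heat=10) replaces the equation Heat := 4 if Speed >= 6 else -3 with the constant Heat = 10.
Feed = -3Speed - 4  [with Speed=6]  = -22
Wear = max(Speed, Heat) - 3  [with Speed=6, Heat=10]  = 7
Scrap = Feed + 2Wear + 5  [with Feed=-22, Wear=7]  = -3
Without intervention: Feed = -3Speed - 4  [with Speed=6]  = -22; Heat = 4 if Speed >= 6 else -3  [with Speed=6]  = 4; Wear = max(Speed, Heat) - 3  [with Speed=6, Heat=4]  = 3; Scrap = Feed + 2Wear + 5  [with Feed=-22, Wear=3]  = -11.
Change = -3 − (-11) = 8.

8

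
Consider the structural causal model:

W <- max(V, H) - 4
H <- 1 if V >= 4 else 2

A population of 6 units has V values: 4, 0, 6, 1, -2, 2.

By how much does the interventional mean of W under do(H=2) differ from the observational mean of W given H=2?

1

Every unit gets H=2 under the intervention. W values become 0, -2, 2, -2, -2, -2; E[W|do(H=2)] = -1.
Observing H=2 restricts to units where H's equation naturally yields 2: V ∈ {0, 1, -2, 2}. In that subpopulation W = -2, -2, -2, -2, mean -2.
Difference = -1 − (-2) = 1.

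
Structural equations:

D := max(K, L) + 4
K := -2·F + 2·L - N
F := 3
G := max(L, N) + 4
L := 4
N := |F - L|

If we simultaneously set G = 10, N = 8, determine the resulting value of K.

-6

Under do(G = 10, N = 8), each intervened variable's structural equation is replaced by its fixed value.
K = -2·F + 2·L - N  [with F=3, L=4, N=8]  = -6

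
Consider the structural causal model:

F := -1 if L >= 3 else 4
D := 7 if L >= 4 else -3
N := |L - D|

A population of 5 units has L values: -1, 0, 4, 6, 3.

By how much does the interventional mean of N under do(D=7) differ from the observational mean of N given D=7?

The intervention sets D=7 in all 5 units regardless of L. Recomputing N per unit gives 8, 7, 3, 1, 4; average 4.6.
Conditioning on D=7 selects the 2 unit(s) with L ∈ {4, 6}. Their N values: 3, 1. Mean = 2.
Difference = 4.6 − 2 = 2.6.

2.6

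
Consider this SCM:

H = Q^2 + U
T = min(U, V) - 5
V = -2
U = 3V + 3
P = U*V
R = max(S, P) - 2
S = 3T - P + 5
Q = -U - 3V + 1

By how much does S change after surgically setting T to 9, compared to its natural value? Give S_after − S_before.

51

Under do(T=9), the mechanism T = min(U, V) - 5 is discarded; T is fixed at 9.
U = 3V + 3  [with V=-2]  = -3
P = U*V  [with U=-3, V=-2]  = 6
S = 3T - P + 5  [with T=9, P=6]  = 26
Without intervention: U = 3V + 3  [with V=-2]  = -3; T = min(U, V) - 5  [with U=-3, V=-2]  = -8; P = U*V  [with U=-3, V=-2]  = 6; S = 3T - P + 5  [with T=-8, P=6]  = -25.
Change = 26 − (-25) = 51.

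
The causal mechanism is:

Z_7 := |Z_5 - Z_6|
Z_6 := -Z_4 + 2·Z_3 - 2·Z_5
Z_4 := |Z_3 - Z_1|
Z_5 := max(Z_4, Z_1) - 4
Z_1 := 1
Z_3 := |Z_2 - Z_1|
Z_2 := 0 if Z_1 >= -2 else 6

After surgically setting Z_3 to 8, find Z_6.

The intervention breaks the incoming arrows to Z_3: Z_3 := |Z_2 - Z_1| no longer applies, and Z_3 = 8.
Z_4 = |Z_3 - Z_1|  [with Z_3=8, Z_1=1]  = 7
Z_5 = max(Z_4, Z_1) - 4  [with Z_4=7, Z_1=1]  = 3
Z_6 = -Z_4 + 2·Z_3 - 2·Z_5  [with Z_4=7, Z_3=8, Z_5=3]  = 3

3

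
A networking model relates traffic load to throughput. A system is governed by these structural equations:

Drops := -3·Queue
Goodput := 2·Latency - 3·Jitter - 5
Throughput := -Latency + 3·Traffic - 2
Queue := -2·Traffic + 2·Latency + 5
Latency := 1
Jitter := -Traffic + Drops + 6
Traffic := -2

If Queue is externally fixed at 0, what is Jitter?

8

do(Queue=0) replaces the equation Queue := -2·Traffic + 2·Latency + 5 with the constant Queue = 0.
Drops = -3·Queue  [with Queue=0]  = 0
Jitter = -Traffic + Drops + 6  [with Traffic=-2, Drops=0]  = 8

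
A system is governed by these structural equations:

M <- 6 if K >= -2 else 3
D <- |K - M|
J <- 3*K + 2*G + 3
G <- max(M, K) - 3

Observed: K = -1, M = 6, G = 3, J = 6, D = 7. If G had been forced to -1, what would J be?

-2

The intervention breaks the incoming arrows to G: G <- max(M, K) - 3 no longer applies, and G = -1.
J = 3*K + 2*G + 3  [with K=-1, G=-1]  = -2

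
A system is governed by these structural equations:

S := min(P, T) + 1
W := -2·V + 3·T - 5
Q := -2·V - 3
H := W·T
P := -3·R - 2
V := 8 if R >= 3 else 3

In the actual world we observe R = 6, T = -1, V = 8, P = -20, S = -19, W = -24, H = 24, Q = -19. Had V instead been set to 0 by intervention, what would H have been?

8

The intervention breaks the incoming arrows to V: V := 8 if R >= 3 else 3 no longer applies, and V = 0.
W = -2·V + 3·T - 5  [with V=0, T=-1]  = -8
H = W·T  [with W=-8, T=-1]  = 8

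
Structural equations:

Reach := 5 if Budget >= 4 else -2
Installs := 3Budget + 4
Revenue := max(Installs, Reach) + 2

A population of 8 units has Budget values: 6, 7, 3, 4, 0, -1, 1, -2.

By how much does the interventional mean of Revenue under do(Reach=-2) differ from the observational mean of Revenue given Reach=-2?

The intervention sets Reach=-2 in all 8 units regardless of Budget. Recomputing Revenue per unit gives 24, 27, 15, 18, 6, 3, 9, 0; average 12.75.
Conditioning on Reach=-2 selects the 5 unit(s) with Budget ∈ {3, 0, -1, 1, -2}. Their Revenue values: 15, 6, 3, 9, 0. Mean = 6.6.
Difference = 12.75 − 6.6 = 6.15.

6.15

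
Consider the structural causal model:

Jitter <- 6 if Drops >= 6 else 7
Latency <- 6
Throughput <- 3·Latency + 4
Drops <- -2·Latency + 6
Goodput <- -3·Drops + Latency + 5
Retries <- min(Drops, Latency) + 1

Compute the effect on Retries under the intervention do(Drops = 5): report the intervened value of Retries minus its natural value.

11

The intervention breaks the incoming arrows to Drops: Drops <- -2·Latency + 6 no longer applies, and Drops = 5.
Retries = min(Drops, Latency) + 1  [with Drops=5, Latency=6]  = 6
Without intervention: Drops = -2·Latency + 6  [with Latency=6]  = -6; Retries = min(Drops, Latency) + 1  [with Drops=-6, Latency=6]  = -5.
Change = 6 − (-5) = 11.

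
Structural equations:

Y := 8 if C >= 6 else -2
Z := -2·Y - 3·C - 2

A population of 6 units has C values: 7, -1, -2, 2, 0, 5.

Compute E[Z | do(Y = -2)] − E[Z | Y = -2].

do(Y=-2) breaks Y's dependence on C. With Y=-2 fixed, Z across the units is -19, 5, 8, -4, 2, -13, mean -3.5.
Observing Y=-2 restricts to units where Y's equation naturally yields -2: C ∈ {-1, -2, 2, 0, 5}. In that subpopulation Z = 5, 8, -4, 2, -13, mean -0.4.
Difference = -3.5 − (-0.4) = -3.1.

-3.1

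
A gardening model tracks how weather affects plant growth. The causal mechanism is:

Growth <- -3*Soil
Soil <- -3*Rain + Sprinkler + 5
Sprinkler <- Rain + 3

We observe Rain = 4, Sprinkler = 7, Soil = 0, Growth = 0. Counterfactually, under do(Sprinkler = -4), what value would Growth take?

33

Under do(Sprinkler=-4), the mechanism Sprinkler <- Rain + 3 is discarded; Sprinkler is fixed at -4.
Soil = -3*Rain + Sprinkler + 5  [with Rain=4, Sprinkler=-4]  = -11
Growth = -3*Soil  [with Soil=-11]  = 33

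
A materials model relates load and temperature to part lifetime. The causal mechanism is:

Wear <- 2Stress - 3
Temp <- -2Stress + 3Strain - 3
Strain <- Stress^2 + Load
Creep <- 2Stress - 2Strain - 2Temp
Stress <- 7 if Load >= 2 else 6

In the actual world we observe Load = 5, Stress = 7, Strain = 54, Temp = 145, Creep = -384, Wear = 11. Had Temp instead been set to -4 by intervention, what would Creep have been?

-86

Intervening sets Temp = -4 and removes its equation (Temp <- -2Stress + 3Strain - 3).
Stress = 7 if Load >= 2 else 6  [with Load=5]  = 7
Strain = Stress^2 + Load  [with Stress=7, Load=5]  = 54
Creep = 2Stress - 2Strain - 2Temp  [with Stress=7, Strain=54, Temp=-4]  = -86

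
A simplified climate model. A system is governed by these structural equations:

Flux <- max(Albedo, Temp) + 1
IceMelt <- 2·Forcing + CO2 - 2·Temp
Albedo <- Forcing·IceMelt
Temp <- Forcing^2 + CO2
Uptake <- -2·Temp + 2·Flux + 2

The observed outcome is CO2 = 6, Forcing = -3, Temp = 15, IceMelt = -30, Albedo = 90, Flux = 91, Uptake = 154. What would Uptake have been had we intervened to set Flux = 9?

Intervening sets Flux = 9 and removes its equation (Flux <- max(Albedo, Temp) + 1).
Temp = Forcing^2 + CO2  [with Forcing=-3, CO2=6]  = 15
Uptake = -2·Temp + 2·Flux + 2  [with Temp=15, Flux=9]  = -10

-10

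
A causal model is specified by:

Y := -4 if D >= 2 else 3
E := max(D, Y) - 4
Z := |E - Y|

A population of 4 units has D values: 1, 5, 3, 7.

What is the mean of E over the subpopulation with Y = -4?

Conditioning on Y=-4 selects the 3 unit(s) with D ∈ {5, 3, 7}. Their E values: 1, -1, 3. Mean = 1.

1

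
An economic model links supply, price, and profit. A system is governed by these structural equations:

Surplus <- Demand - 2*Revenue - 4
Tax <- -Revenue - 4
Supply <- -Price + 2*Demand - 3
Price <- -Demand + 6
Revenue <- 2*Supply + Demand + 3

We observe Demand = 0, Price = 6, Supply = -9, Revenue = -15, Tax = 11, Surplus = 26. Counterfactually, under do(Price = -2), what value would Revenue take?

Under do(Price=-2), the mechanism Price <- -Demand + 6 is discarded; Price is fixed at -2.
Supply = -Price + 2*Demand - 3  [with Price=-2, Demand=0]  = -1
Revenue = 2*Supply + Demand + 3  [with Supply=-1, Demand=0]  = 1

1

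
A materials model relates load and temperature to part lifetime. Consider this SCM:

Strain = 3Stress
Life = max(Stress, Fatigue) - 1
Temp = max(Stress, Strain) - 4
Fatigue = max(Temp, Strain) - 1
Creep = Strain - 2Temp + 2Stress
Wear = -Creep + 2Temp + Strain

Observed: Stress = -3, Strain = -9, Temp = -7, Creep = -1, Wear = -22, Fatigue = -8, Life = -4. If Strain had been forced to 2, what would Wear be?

-2

do(Strain=2) replaces the equation Strain = 3Stress with the constant Strain = 2.
Temp = max(Stress, Strain) - 4  [with Stress=-3, Strain=2]  = -2
Creep = Strain - 2Temp + 2Stress  [with Strain=2, Temp=-2, Stress=-3]  = 0
Wear = -Creep + 2Temp + Strain  [with Creep=0, Temp=-2, Strain=2]  = -2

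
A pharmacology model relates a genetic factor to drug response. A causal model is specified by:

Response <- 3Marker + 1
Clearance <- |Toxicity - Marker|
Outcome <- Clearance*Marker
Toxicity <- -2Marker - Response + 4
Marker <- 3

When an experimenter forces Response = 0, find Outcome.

do(Response=0) replaces the equation Response <- 3Marker + 1 with the constant Response = 0.
Toxicity = -2Marker - Response + 4  [with Marker=3, Response=0]  = -2
Clearance = |Toxicity - Marker|  [with Toxicity=-2, Marker=3]  = 5
Outcome = Clearance*Marker  [with Clearance=5, Marker=3]  = 15

15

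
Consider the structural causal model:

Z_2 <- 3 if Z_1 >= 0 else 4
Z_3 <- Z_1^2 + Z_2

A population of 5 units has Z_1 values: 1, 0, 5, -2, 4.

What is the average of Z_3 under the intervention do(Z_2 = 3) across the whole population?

The intervention sets Z_2=3 in all 5 units regardless of Z_1. Recomputing Z_3 per unit gives 4, 3, 28, 7, 19; average 12.2.

12.2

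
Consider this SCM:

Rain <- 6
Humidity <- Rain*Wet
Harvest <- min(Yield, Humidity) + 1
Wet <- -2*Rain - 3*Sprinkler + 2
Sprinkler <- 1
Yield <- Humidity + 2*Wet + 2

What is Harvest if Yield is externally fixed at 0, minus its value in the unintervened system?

The intervention breaks the incoming arrows to Yield: Yield <- Humidity + 2*Wet + 2 no longer applies, and Yield = 0.
Wet = -2*Rain - 3*Sprinkler + 2  [with Rain=6, Sprinkler=1]  = -13
Humidity = Rain*Wet  [with Rain=6, Wet=-13]  = -78
Harvest = min(Yield, Humidity) + 1  [with Yield=0, Humidity=-78]  = -77
Without intervention: Wet = -2*Rain - 3*Sprinkler + 2  [with Rain=6, Sprinkler=1]  = -13; Humidity = Rain*Wet  [with Rain=6, Wet=-13]  = -78; Yield = Humidity + 2*Wet + 2  [with Humidity=-78, Wet=-13]  = -102; Harvest = min(Yield, Humidity) + 1  [with Yield=-102, Humidity=-78]  = -101.
Change = -77 − (-101) = 24.

24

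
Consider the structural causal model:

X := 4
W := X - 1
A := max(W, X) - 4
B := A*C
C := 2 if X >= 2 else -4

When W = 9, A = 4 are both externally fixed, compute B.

8

Under do(W = 9, A = 4), each intervened variable's structural equation is replaced by its fixed value.
C = 2 if X >= 2 else -4  [with X=4]  = 2
B = A*C  [with A=4, C=2]  = 8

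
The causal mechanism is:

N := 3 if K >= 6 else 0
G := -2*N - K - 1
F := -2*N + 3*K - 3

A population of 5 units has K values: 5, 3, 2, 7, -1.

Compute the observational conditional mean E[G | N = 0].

Observing N=0 restricts to units where N's equation naturally yields 0: K ∈ {5, 3, 2, -1}. In that subpopulation G = -6, -4, -3, 0, mean -3.25.

-3.25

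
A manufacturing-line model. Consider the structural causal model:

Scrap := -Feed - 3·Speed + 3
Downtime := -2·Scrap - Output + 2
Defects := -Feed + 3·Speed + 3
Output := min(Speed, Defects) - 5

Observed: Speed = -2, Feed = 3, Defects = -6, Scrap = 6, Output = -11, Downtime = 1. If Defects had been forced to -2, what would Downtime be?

The intervention breaks the incoming arrows to Defects: Defects := -Feed + 3·Speed + 3 no longer applies, and Defects = -2.
Scrap = -Feed - 3·Speed + 3  [with Feed=3, Speed=-2]  = 6
Output = min(Speed, Defects) - 5  [with Speed=-2, Defects=-2]  = -7
Downtime = -2·Scrap - Output + 2  [with Scrap=6, Output=-7]  = -3

-3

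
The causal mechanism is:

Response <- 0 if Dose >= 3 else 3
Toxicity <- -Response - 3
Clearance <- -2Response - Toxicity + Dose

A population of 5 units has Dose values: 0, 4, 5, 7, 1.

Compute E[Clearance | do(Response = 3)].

3.4

Every unit gets Response=3 under the intervention. Clearance values become 0, 4, 5, 7, 1; E[Clearance|do(Response=3)] = 3.4.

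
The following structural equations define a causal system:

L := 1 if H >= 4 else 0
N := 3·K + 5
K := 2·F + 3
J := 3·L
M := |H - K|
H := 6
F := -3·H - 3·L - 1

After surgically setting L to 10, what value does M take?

101

Under do(L=10), the mechanism L := 1 if H >= 4 else 0 is discarded; L is fixed at 10.
F = -3·H - 3·L - 1  [with H=6, L=10]  = -49
K = 2·F + 3  [with F=-49]  = -95
M = |H - K|  [with H=6, K=-95]  = 101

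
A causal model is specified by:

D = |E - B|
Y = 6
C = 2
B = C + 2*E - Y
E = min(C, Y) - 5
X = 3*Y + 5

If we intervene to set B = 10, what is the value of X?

23

Under do(B=10), the mechanism B = C + 2*E - Y is discarded; B is fixed at 10.
Since X is not a descendant of the intervened variable, it is unaffected.
X = 3*Y + 5  [with Y=6]  = 23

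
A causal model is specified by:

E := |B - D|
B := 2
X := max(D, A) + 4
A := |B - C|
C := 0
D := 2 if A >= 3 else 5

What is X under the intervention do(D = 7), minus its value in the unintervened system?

Under do(D=7), the mechanism D := 2 if A >= 3 else 5 is discarded; D is fixed at 7.
A = |B - C|  [with B=2, C=0]  = 2
X = max(D, A) + 4  [with D=7, A=2]  = 11
Without intervention: A = |B - C|  [with B=2, C=0]  = 2; D = 2 if A >= 3 else 5  [with A=2]  = 5; X = max(D, A) + 4  [with D=5, A=2]  = 9.
Change = 11 − 9 = 2.

2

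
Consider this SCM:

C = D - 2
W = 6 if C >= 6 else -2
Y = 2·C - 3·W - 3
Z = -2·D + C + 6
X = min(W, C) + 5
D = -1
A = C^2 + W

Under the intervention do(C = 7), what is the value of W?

6

The intervention breaks the incoming arrows to C: C = D - 2 no longer applies, and C = 7.
W = 6 if C >= 6 else -2  [with C=7]  = 6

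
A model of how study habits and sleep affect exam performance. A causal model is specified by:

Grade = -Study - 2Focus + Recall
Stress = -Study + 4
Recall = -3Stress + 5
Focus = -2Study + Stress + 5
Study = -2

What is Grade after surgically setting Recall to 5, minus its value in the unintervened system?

18

Intervening sets Recall = 5 and removes its equation (Recall = -3Stress + 5).
Stress = -Study + 4  [with Study=-2]  = 6
Focus = -2Study + Stress + 5  [with Study=-2, Stress=6]  = 15
Grade = -Study - 2Focus + Recall  [with Study=-2, Focus=15, Recall=5]  = -23
Without intervention: Stress = -Study + 4  [with Study=-2]  = 6; Focus = -2Study + Stress + 5  [with Study=-2, Stress=6]  = 15; Recall = -3Stress + 5  [with Stress=6]  = -13; Grade = -Study - 2Focus + Recall  [with Study=-2, Focus=15, Recall=-13]  = -41.
Change = -23 − (-41) = 18.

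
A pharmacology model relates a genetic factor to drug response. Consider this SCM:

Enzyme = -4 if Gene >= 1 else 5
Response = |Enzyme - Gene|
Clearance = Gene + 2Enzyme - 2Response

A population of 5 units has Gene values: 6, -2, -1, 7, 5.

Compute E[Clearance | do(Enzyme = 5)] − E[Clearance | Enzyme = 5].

Every unit gets Enzyme=5 under the intervention. Clearance values become 14, -6, -3, 13, 15; E[Clearance|do(Enzyme=5)] = 6.6.
Conditioning on Enzyme=5 selects the 2 unit(s) with Gene ∈ {-2, -1}. Their Clearance values: -6, -3. Mean = -4.5.
Difference = 6.6 − (-4.5) = 11.1.

11.1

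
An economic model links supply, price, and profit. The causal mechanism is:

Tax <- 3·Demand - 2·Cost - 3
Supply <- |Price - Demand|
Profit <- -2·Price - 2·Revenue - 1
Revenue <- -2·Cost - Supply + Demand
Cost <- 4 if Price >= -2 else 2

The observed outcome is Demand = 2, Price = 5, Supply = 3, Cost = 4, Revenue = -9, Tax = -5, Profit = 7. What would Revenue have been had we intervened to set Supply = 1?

do(Supply=1) replaces the equation Supply <- |Price - Demand| with the constant Supply = 1.
Cost = 4 if Price >= -2 else 2  [with Price=5]  = 4
Revenue = -2·Cost - Supply + Demand  [with Cost=4, Supply=1, Demand=2]  = -7

-7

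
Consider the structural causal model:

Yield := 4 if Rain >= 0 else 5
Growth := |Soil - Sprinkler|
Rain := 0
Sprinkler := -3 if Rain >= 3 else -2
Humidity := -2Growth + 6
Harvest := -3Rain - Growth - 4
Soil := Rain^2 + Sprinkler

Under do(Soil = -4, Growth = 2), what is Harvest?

Under do(Soil = -4, Growth = 2), each intervened variable's structural equation is replaced by its fixed value.
Harvest = -3Rain - Growth - 4  [with Rain=0, Growth=2]  = -6

-6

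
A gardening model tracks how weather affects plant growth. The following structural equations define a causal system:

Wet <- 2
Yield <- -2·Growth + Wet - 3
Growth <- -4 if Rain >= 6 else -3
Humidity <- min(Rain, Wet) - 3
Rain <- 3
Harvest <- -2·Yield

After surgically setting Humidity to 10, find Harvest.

-10

Under do(Humidity=10), the mechanism Humidity <- min(Rain, Wet) - 3 is discarded; Humidity is fixed at 10.
Since Harvest is not a descendant of the intervened variable, it is unaffected.
Growth = -4 if Rain >= 6 else -3  [with Rain=3]  = -3
Yield = -2·Growth + Wet - 3  [with Growth=-3, Wet=2]  = 5
Harvest = -2·Yield  [with Yield=5]  = -10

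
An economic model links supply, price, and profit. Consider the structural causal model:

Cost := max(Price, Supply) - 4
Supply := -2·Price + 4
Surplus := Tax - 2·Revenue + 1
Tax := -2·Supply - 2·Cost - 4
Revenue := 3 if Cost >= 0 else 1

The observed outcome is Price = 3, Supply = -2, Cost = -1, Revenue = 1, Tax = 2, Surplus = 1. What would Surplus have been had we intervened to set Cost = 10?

The intervention breaks the incoming arrows to Cost: Cost := max(Price, Supply) - 4 no longer applies, and Cost = 10.
Supply = -2·Price + 4  [with Price=3]  = -2
Revenue = 3 if Cost >= 0 else 1  [with Cost=10]  = 3
Tax = -2·Supply - 2·Cost - 4  [with Supply=-2, Cost=10]  = -20
Surplus = Tax - 2·Revenue + 1  [with Tax=-20, Revenue=3]  = -25

-25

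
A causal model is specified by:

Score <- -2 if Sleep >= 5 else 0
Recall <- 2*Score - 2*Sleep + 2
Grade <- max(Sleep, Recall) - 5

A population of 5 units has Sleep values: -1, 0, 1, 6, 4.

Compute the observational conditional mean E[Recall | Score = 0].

0

Conditioning on Score=0 selects the 4 unit(s) with Sleep ∈ {-1, 0, 1, 4}. Their Recall values: 4, 2, 0, -6. Mean = 0.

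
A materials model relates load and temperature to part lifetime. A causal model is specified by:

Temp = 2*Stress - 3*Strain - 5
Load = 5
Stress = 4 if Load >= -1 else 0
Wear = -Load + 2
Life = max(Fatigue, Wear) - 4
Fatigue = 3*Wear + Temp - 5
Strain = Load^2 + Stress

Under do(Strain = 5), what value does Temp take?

-12

The intervention breaks the incoming arrows to Strain: Strain = Load^2 + Stress no longer applies, and Strain = 5.
Stress = 4 if Load >= -1 else 0  [with Load=5]  = 4
Temp = 2*Stress - 3*Strain - 5  [with Stress=4, Strain=5]  = -12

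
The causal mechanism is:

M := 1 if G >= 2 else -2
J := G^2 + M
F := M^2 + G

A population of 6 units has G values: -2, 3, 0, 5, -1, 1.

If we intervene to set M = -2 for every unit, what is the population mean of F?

5

do(M=-2) breaks M's dependence on G. With M=-2 fixed, F across the units is 2, 7, 4, 9, 3, 5, mean 5.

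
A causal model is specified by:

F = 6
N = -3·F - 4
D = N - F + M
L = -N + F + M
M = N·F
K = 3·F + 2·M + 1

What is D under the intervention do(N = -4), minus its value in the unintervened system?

Under do(N=-4), the mechanism N = -3·F - 4 is discarded; N is fixed at -4.
M = N·F  [with N=-4, F=6]  = -24
D = N - F + M  [with N=-4, F=6, M=-24]  = -34
Without intervention: N = -3·F - 4  [with F=6]  = -22; M = N·F  [with N=-22, F=6]  = -132; D = N - F + M  [with N=-22, F=6, M=-132]  = -160.
Change = -34 − (-160) = 126.

126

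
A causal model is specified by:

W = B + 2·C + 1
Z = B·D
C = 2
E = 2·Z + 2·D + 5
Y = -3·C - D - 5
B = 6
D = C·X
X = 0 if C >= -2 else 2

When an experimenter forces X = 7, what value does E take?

201

The intervention breaks the incoming arrows to X: X = 0 if C >= -2 else 2 no longer applies, and X = 7.
D = C·X  [with C=2, X=7]  = 14
Z = B·D  [with B=6, D=14]  = 84
E = 2·Z + 2·D + 5  [with Z=84, D=14]  = 201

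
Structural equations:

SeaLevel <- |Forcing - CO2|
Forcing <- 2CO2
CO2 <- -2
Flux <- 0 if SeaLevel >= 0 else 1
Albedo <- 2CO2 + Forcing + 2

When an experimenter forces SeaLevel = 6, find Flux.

Intervening sets SeaLevel = 6 and removes its equation (SeaLevel <- |Forcing - CO2|).
Flux = 0 if SeaLevel >= 0 else 1  [with SeaLevel=6]  = 0

0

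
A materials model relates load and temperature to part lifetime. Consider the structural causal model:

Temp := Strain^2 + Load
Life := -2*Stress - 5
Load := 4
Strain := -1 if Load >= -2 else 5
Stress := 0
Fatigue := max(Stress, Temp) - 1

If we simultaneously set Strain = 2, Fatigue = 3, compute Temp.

The joint intervention fixes Strain = 2, Fatigue = 3, removing each variable's own equation.
Temp = Strain^2 + Load  [with Strain=2, Load=4]  = 8

8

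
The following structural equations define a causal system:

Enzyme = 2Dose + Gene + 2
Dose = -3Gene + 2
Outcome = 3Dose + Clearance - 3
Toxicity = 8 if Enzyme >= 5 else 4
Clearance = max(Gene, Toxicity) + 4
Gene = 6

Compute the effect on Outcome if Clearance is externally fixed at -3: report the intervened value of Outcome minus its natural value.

The intervention breaks the incoming arrows to Clearance: Clearance = max(Gene, Toxicity) + 4 no longer applies, and Clearance = -3.
Dose = -3Gene + 2  [with Gene=6]  = -16
Outcome = 3Dose + Clearance - 3  [with Dose=-16, Clearance=-3]  = -54
Without intervention: Dose = -3Gene + 2  [with Gene=6]  = -16; Enzyme = 2Dose + Gene + 2  [with Dose=-16, Gene=6]  = -24; Toxicity = 8 if Enzyme >= 5 else 4  [with Enzyme=-24]  = 4; Clearance = max(Gene, Toxicity) + 4  [with Gene=6, Toxicity=4]  = 10; Outcome = 3Dose + Clearance - 3  [with Dose=-16, Clearance=10]  = -41.
Change = -54 − (-41) = -13.

-13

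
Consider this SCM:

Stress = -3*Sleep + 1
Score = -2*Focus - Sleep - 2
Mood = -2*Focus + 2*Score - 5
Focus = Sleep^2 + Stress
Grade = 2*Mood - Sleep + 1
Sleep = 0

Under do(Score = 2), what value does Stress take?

1

The intervention breaks the incoming arrows to Score: Score = -2*Focus - Sleep - 2 no longer applies, and Score = 2.
Since Stress is not a descendant of the intervened variable, it is unaffected.
Stress = -3*Sleep + 1  [with Sleep=0]  = 1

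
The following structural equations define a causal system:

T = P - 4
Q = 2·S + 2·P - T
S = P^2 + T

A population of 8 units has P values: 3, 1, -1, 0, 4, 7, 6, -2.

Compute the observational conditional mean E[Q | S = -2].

Conditioning on S=-2 selects the 2 unit(s) with P ∈ {1, -2}. Their Q values: 1, -2. Mean = -0.5.

-0.5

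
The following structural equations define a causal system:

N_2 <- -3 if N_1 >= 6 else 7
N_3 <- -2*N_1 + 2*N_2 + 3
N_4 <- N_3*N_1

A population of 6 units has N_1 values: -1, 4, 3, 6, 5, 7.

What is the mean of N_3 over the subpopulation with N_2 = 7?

11.5

Conditioning on N_2=7 selects the 4 unit(s) with N_1 ∈ {-1, 4, 3, 5}. Their N_3 values: 19, 9, 11, 7. Mean = 11.5.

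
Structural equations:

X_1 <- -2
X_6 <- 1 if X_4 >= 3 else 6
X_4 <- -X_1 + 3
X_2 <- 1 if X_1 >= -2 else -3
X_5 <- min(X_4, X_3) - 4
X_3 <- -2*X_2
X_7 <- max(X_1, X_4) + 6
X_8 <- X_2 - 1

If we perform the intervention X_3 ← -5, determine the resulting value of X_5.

-9

do(X_3=-5) replaces the equation X_3 <- -2*X_2 with the constant X_3 = -5.
X_4 = -X_1 + 3  [with X_1=-2]  = 5
X_5 = min(X_4, X_3) - 4  [with X_4=5, X_3=-5]  = -9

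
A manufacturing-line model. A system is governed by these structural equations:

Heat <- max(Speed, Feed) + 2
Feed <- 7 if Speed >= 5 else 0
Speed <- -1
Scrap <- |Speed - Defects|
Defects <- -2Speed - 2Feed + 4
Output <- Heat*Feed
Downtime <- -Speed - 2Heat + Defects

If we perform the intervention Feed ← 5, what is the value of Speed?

-1

Under do(Feed=5), the mechanism Feed <- 7 if Speed >= 5 else 0 is discarded; Feed is fixed at 5.
Speed is not downstream of the intervention, so its value is determined by the original equations.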